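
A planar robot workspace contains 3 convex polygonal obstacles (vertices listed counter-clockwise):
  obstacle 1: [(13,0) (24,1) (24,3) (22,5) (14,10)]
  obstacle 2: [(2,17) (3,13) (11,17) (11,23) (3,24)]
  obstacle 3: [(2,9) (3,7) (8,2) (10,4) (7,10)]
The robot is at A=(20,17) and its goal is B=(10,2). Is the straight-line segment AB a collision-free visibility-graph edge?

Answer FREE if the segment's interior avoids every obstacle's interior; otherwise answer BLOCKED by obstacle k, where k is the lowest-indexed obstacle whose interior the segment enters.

BLOCKED by obstacle 1

Obstacle 1 [(13,0) (24,1) (24,3) (22,5) (14,10)]:
  edge (13,0)–(24,1): clear
  edge (24,1)–(24,3): clear
  edge (24,3)–(22,5): clear
  edge (22,5)–(14,10): crosses AB
  edge (14,10)–(13,0): crosses AB
  → BLOCKED
Obstacle 2 [(2,17) (3,13) (11,17) (11,23) (3,24)]:
  edge (2,17)–(3,13): clear
  edge (3,13)–(11,17): clear
  edge (11,17)–(11,23): clear
  edge (11,23)–(3,24): clear
  edge (3,24)–(2,17): clear
  midpoint (15,19/2) outside
  → clear
Obstacle 3 [(2,9) (3,7) (8,2) (10,4) (7,10)]:
  edge (2,9)–(3,7): clear
  edge (3,7)–(8,2): clear
  edge (8,2)–(10,4): clear
  edge (10,4)–(7,10): clear
  edge (7,10)–(2,9): clear
  midpoint (15,19/2) outside
  → clear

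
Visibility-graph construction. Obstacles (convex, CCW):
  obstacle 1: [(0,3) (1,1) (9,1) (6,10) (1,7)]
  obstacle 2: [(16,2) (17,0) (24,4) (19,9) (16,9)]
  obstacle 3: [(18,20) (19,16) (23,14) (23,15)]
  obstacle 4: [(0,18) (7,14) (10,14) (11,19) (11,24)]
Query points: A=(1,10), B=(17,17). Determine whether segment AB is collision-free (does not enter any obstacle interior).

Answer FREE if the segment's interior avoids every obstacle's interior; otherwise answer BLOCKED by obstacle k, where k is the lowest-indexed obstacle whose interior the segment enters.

FREE

Obstacle 1 [(0,3) (1,1) (9,1) (6,10) (1,7)]:
  edge (0,3)–(1,1): clear
  edge (1,1)–(9,1): clear
  edge (9,1)–(6,10): clear
  edge (6,10)–(1,7): clear
  edge (1,7)–(0,3): clear
  midpoint (9,27/2) outside
  → clear
Obstacle 2 [(16,2) (17,0) (24,4) (19,9) (16,9)]:
  edge (16,2)–(17,0): clear
  edge (17,0)–(24,4): clear
  edge (24,4)–(19,9): clear
  edge (19,9)–(16,9): clear
  edge (16,9)–(16,2): clear
  midpoint (9,27/2) outside
  → clear
Obstacle 3 [(18,20) (19,16) (23,14) (23,15)]:
  edge (18,20)–(19,16): clear
  edge (19,16)–(23,14): clear
  edge (23,14)–(23,15): clear
  edge (23,15)–(18,20): clear
  midpoint (9,27/2) outside
  → clear
Obstacle 4 [(0,18) (7,14) (10,14) (11,19) (11,24)]:
  edge (0,18)–(7,14): clear
  edge (7,14)–(10,14): clear
  edge (10,14)–(11,19): clear
  edge (11,19)–(11,24): clear
  edge (11,24)–(0,18): clear
  midpoint (9,27/2) outside
  → clear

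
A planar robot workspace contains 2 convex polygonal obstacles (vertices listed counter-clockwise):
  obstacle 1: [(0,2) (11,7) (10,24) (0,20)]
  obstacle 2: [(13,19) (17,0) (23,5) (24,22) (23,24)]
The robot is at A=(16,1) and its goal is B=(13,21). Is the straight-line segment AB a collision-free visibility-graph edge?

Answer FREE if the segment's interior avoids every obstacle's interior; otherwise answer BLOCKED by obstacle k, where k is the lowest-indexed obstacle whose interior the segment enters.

Obstacle 1 [(0,2) (11,7) (10,24) (0,20)]:
  edge (0,2)–(11,7): clear
  edge (11,7)–(10,24): clear
  edge (10,24)–(0,20): clear
  edge (0,20)–(0,2): clear
  midpoint (29/2,11) outside
  → clear
Obstacle 2 [(13,19) (17,0) (23,5) (24,22) (23,24)]:
  edge (13,19)–(17,0): crosses AB
  edge (17,0)–(23,5): clear
  edge (23,5)–(24,22): clear
  edge (24,22)–(23,24): clear
  edge (23,24)–(13,19): crosses AB
  → BLOCKED

BLOCKED by obstacle 2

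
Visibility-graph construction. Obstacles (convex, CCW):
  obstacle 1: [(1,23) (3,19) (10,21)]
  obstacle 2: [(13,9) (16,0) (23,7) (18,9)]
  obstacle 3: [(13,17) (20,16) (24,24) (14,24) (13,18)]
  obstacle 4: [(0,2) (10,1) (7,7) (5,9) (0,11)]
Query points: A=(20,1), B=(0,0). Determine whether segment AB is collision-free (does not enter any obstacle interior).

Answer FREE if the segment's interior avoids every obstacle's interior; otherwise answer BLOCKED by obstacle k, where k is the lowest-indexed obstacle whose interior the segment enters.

Obstacle 1 [(1,23) (3,19) (10,21)]:
  edge (1,23)–(3,19): clear
  edge (3,19)–(10,21): clear
  edge (10,21)–(1,23): clear
  midpoint (10,1/2) outside
  → clear
Obstacle 2 [(13,9) (16,0) (23,7) (18,9)]:
  edge (13,9)–(16,0): crosses AB
  edge (16,0)–(23,7): crosses AB
  edge (23,7)–(18,9): clear
  edge (18,9)–(13,9): clear
  → BLOCKED
Obstacle 3 [(13,17) (20,16) (24,24) (14,24) (13,18)]:
  edge (13,17)–(20,16): clear
  edge (20,16)–(24,24): clear
  edge (24,24)–(14,24): clear
  edge (14,24)–(13,18): clear
  edge (13,18)–(13,17): clear
  midpoint (10,1/2) outside
  → clear
Obstacle 4 [(0,2) (10,1) (7,7) (5,9) (0,11)]:
  edge (0,2)–(10,1): clear
  edge (10,1)–(7,7): clear
  edge (7,7)–(5,9): clear
  edge (5,9)–(0,11): clear
  edge (0,11)–(0,2): clear
  midpoint (10,1/2) outside
  → clear

BLOCKED by obstacle 2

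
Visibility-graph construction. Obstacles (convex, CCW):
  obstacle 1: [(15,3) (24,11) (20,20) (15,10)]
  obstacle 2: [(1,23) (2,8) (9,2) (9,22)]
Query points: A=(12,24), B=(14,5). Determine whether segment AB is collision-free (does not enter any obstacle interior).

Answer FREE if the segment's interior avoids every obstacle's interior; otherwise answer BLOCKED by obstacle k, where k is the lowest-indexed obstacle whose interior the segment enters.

Obstacle 1 [(15,3) (24,11) (20,20) (15,10)]:
  edge (15,3)–(24,11): clear
  edge (24,11)–(20,20): clear
  edge (20,20)–(15,10): clear
  edge (15,10)–(15,3): clear
  midpoint (13,29/2) outside
  → clear
Obstacle 2 [(1,23) (2,8) (9,2) (9,22)]:
  edge (1,23)–(2,8): clear
  edge (2,8)–(9,2): clear
  edge (9,2)–(9,22): clear
  edge (9,22)–(1,23): clear
  midpoint (13,29/2) outside
  → clear

FREE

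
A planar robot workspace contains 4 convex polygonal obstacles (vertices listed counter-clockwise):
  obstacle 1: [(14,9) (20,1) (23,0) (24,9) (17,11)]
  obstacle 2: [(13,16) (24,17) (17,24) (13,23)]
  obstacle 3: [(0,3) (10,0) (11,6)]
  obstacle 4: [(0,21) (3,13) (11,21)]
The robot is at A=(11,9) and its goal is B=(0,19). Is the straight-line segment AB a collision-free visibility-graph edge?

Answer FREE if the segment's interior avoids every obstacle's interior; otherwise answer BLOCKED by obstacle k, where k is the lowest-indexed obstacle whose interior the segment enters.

Obstacle 1 [(14,9) (20,1) (23,0) (24,9) (17,11)]:
  edge (14,9)–(20,1): clear
  edge (20,1)–(23,0): clear
  edge (23,0)–(24,9): clear
  edge (24,9)–(17,11): clear
  edge (17,11)–(14,9): clear
  midpoint (11/2,14) outside
  → clear
Obstacle 2 [(13,16) (24,17) (17,24) (13,23)]:
  edge (13,16)–(24,17): clear
  edge (24,17)–(17,24): clear
  edge (17,24)–(13,23): clear
  edge (13,23)–(13,16): clear
  midpoint (11/2,14) outside
  → clear
Obstacle 3 [(0,3) (10,0) (11,6)]:
  edge (0,3)–(10,0): clear
  edge (10,0)–(11,6): clear
  edge (11,6)–(0,3): clear
  midpoint (11/2,14) outside
  → clear
Obstacle 4 [(0,21) (3,13) (11,21)]:
  edge (0,21)–(3,13): crosses AB
  edge (3,13)–(11,21): crosses AB
  edge (11,21)–(0,21): clear
  → BLOCKED

BLOCKED by obstacle 4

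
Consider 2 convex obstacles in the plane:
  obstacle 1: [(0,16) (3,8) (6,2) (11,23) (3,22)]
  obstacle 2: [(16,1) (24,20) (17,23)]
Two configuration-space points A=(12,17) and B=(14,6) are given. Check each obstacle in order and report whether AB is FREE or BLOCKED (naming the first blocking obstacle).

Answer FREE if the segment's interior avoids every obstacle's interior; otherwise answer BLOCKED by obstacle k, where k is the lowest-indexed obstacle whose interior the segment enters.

Obstacle 1 [(0,16) (3,8) (6,2) (11,23) (3,22)]:
  edge (0,16)–(3,8): clear
  edge (3,8)–(6,2): clear
  edge (6,2)–(11,23): clear
  edge (11,23)–(3,22): clear
  edge (3,22)–(0,16): clear
  midpoint (13,23/2) outside
  → clear
Obstacle 2 [(16,1) (24,20) (17,23)]:
  edge (16,1)–(24,20): clear
  edge (24,20)–(17,23): clear
  edge (17,23)–(16,1): clear
  midpoint (13,23/2) outside
  → clear

FREE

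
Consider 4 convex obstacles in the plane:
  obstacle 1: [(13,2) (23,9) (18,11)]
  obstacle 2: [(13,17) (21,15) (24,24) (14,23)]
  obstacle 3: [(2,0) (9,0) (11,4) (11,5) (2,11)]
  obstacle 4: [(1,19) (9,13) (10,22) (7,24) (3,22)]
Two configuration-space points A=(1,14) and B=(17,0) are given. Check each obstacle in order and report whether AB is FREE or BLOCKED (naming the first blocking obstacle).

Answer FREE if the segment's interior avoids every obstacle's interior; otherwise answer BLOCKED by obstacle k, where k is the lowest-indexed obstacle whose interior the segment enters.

BLOCKED by obstacle 1

Obstacle 1 [(13,2) (23,9) (18,11)]:
  edge (13,2)–(23,9): crosses AB
  edge (23,9)–(18,11): clear
  edge (18,11)–(13,2): crosses AB
  → BLOCKED
Obstacle 2 [(13,17) (21,15) (24,24) (14,23)]:
  edge (13,17)–(21,15): clear
  edge (21,15)–(24,24): clear
  edge (24,24)–(14,23): clear
  edge (14,23)–(13,17): clear
  midpoint (9,7) outside
  → clear
Obstacle 3 [(2,0) (9,0) (11,4) (11,5) (2,11)]:
  edge (2,0)–(9,0): clear
  edge (9,0)–(11,4): clear
  edge (11,4)–(11,5): clear
  edge (11,5)–(2,11): clear
  edge (2,11)–(2,0): clear
  midpoint (9,7) outside
  → clear
Obstacle 4 [(1,19) (9,13) (10,22) (7,24) (3,22)]:
  edge (1,19)–(9,13): clear
  edge (9,13)–(10,22): clear
  edge (10,22)–(7,24): clear
  edge (7,24)–(3,22): clear
  edge (3,22)–(1,19): clear
  midpoint (9,7) outside
  → clear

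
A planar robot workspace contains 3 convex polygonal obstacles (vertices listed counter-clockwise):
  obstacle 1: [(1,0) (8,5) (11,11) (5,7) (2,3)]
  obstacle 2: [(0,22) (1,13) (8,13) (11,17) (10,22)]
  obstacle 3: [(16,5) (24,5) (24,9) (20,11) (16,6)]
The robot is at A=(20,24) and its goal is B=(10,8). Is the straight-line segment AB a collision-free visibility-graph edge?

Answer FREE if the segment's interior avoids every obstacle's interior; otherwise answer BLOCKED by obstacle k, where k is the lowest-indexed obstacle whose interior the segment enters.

FREE

Obstacle 1 [(1,0) (8,5) (11,11) (5,7) (2,3)]:
  edge (1,0)–(8,5): clear
  edge (8,5)–(11,11): clear
  edge (11,11)–(5,7): clear
  edge (5,7)–(2,3): clear
  edge (2,3)–(1,0): clear
  midpoint (15,16) outside
  → clear
Obstacle 2 [(0,22) (1,13) (8,13) (11,17) (10,22)]:
  edge (0,22)–(1,13): clear
  edge (1,13)–(8,13): clear
  edge (8,13)–(11,17): clear
  edge (11,17)–(10,22): clear
  edge (10,22)–(0,22): clear
  midpoint (15,16) outside
  → clear
Obstacle 3 [(16,5) (24,5) (24,9) (20,11) (16,6)]:
  edge (16,5)–(24,5): clear
  edge (24,5)–(24,9): clear
  edge (24,9)–(20,11): clear
  edge (20,11)–(16,6): clear
  edge (16,6)–(16,5): clear
  midpoint (15,16) outside
  → clear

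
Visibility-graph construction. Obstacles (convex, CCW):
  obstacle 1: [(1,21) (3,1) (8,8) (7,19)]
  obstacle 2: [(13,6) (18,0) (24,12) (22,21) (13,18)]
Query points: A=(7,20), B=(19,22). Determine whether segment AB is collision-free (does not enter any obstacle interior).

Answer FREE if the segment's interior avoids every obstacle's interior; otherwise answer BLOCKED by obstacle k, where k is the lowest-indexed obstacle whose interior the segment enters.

Obstacle 1 [(1,21) (3,1) (8,8) (7,19)]:
  edge (1,21)–(3,1): clear
  edge (3,1)–(8,8): clear
  edge (8,8)–(7,19): clear
  edge (7,19)–(1,21): clear
  midpoint (13,21) outside
  → clear
Obstacle 2 [(13,6) (18,0) (24,12) (22,21) (13,18)]:
  edge (13,6)–(18,0): clear
  edge (18,0)–(24,12): clear
  edge (24,12)–(22,21): clear
  edge (22,21)–(13,18): clear
  edge (13,18)–(13,6): clear
  midpoint (13,21) outside
  → clear

FREE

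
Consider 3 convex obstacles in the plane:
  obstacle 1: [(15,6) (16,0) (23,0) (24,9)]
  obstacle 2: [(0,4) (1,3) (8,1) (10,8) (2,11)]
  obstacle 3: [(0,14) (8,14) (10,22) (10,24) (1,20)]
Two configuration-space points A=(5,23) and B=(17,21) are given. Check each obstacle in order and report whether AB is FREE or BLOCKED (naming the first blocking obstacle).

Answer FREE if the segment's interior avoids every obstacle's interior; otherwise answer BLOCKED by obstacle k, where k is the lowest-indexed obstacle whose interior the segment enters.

BLOCKED by obstacle 3

Obstacle 1 [(15,6) (16,0) (23,0) (24,9)]:
  edge (15,6)–(16,0): clear
  edge (16,0)–(23,0): clear
  edge (23,0)–(24,9): clear
  edge (24,9)–(15,6): clear
  midpoint (11,22) outside
  → clear
Obstacle 2 [(0,4) (1,3) (8,1) (10,8) (2,11)]:
  edge (0,4)–(1,3): clear
  edge (1,3)–(8,1): clear
  edge (8,1)–(10,8): clear
  edge (10,8)–(2,11): clear
  edge (2,11)–(0,4): clear
  midpoint (11,22) outside
  → clear
Obstacle 3 [(0,14) (8,14) (10,22) (10,24) (1,20)]:
  edge (0,14)–(8,14): clear
  edge (8,14)–(10,22): clear
  edge (10,22)–(10,24): crosses AB
  edge (10,24)–(1,20): crosses AB
  edge (1,20)–(0,14): clear
  → BLOCKED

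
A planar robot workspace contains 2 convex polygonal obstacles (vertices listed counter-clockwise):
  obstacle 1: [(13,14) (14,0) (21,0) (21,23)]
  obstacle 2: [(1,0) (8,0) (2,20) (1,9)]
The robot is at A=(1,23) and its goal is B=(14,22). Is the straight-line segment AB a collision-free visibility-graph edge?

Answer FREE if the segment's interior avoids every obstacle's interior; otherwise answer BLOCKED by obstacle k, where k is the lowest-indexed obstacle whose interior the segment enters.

Obstacle 1 [(13,14) (14,0) (21,0) (21,23)]:
  edge (13,14)–(14,0): clear
  edge (14,0)–(21,0): clear
  edge (21,0)–(21,23): clear
  edge (21,23)–(13,14): clear
  midpoint (15/2,45/2) outside
  → clear
Obstacle 2 [(1,0) (8,0) (2,20) (1,9)]:
  edge (1,0)–(8,0): clear
  edge (8,0)–(2,20): clear
  edge (2,20)–(1,9): clear
  edge (1,9)–(1,0): clear
  midpoint (15/2,45/2) outside
  → clear

FREE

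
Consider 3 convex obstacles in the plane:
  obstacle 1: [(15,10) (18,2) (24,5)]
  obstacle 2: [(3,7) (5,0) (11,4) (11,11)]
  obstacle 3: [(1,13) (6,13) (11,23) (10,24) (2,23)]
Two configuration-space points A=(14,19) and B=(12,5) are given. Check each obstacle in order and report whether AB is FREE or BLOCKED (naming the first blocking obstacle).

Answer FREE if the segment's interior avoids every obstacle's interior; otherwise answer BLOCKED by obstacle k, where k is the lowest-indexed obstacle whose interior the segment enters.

Obstacle 1 [(15,10) (18,2) (24,5)]:
  edge (15,10)–(18,2): clear
  edge (18,2)–(24,5): clear
  edge (24,5)–(15,10): clear
  midpoint (13,12) outside
  → clear
Obstacle 2 [(3,7) (5,0) (11,4) (11,11)]:
  edge (3,7)–(5,0): clear
  edge (5,0)–(11,4): clear
  edge (11,4)–(11,11): clear
  edge (11,11)–(3,7): clear
  midpoint (13,12) outside
  → clear
Obstacle 3 [(1,13) (6,13) (11,23) (10,24) (2,23)]:
  edge (1,13)–(6,13): clear
  edge (6,13)–(11,23): clear
  edge (11,23)–(10,24): clear
  edge (10,24)–(2,23): clear
  edge (2,23)–(1,13): clear
  midpoint (13,12) outside
  → clear

FREE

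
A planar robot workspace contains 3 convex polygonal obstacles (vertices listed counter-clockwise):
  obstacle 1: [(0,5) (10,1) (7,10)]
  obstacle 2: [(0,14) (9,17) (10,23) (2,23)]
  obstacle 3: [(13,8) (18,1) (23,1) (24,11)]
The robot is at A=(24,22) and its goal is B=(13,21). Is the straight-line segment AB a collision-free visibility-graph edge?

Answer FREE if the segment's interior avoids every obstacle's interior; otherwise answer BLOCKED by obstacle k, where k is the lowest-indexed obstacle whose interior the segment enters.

Obstacle 1 [(0,5) (10,1) (7,10)]:
  edge (0,5)–(10,1): clear
  edge (10,1)–(7,10): clear
  edge (7,10)–(0,5): clear
  midpoint (37/2,43/2) outside
  → clear
Obstacle 2 [(0,14) (9,17) (10,23) (2,23)]:
  edge (0,14)–(9,17): clear
  edge (9,17)–(10,23): clear
  edge (10,23)–(2,23): clear
  edge (2,23)–(0,14): clear
  midpoint (37/2,43/2) outside
  → clear
Obstacle 3 [(13,8) (18,1) (23,1) (24,11)]:
  edge (13,8)–(18,1): clear
  edge (18,1)–(23,1): clear
  edge (23,1)–(24,11): clear
  edge (24,11)–(13,8): clear
  midpoint (37/2,43/2) outside
  → clear

FREE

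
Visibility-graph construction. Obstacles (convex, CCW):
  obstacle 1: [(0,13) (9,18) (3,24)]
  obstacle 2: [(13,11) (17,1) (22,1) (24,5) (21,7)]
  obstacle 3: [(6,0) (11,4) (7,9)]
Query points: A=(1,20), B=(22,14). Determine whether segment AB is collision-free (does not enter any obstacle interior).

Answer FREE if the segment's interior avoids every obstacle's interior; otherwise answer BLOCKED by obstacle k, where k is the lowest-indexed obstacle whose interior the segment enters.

BLOCKED by obstacle 1

Obstacle 1 [(0,13) (9,18) (3,24)]:
  edge (0,13)–(9,18): crosses AB
  edge (9,18)–(3,24): clear
  edge (3,24)–(0,13): crosses AB
  → BLOCKED
Obstacle 2 [(13,11) (17,1) (22,1) (24,5) (21,7)]:
  edge (13,11)–(17,1): clear
  edge (17,1)–(22,1): clear
  edge (22,1)–(24,5): clear
  edge (24,5)–(21,7): clear
  edge (21,7)–(13,11): clear
  midpoint (23/2,17) outside
  → clear
Obstacle 3 [(6,0) (11,4) (7,9)]:
  edge (6,0)–(11,4): clear
  edge (11,4)–(7,9): clear
  edge (7,9)–(6,0): clear
  midpoint (23/2,17) outside
  → clear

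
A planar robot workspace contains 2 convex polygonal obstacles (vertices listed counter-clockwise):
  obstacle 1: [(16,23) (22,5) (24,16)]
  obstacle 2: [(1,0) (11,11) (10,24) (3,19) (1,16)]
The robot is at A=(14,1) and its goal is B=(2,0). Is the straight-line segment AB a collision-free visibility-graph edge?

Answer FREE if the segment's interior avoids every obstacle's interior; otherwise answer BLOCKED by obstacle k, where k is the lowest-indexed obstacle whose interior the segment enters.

FREE

Obstacle 1 [(16,23) (22,5) (24,16)]:
  edge (16,23)–(22,5): clear
  edge (22,5)–(24,16): clear
  edge (24,16)–(16,23): clear
  midpoint (8,1/2) outside
  → clear
Obstacle 2 [(1,0) (11,11) (10,24) (3,19) (1,16)]:
  edge (1,0)–(11,11): clear
  edge (11,11)–(10,24): clear
  edge (10,24)–(3,19): clear
  edge (3,19)–(1,16): clear
  edge (1,16)–(1,0): clear
  midpoint (8,1/2) outside
  → clear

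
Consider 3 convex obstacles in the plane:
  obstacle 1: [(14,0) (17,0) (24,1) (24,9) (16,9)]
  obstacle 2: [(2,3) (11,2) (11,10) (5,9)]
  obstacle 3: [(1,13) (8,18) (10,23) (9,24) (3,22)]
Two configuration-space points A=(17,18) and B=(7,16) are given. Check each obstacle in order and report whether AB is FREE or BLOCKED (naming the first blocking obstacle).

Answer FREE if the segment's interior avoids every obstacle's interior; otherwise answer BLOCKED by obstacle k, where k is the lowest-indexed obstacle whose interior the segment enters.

Obstacle 1 [(14,0) (17,0) (24,1) (24,9) (16,9)]:
  edge (14,0)–(17,0): clear
  edge (17,0)–(24,1): clear
  edge (24,1)–(24,9): clear
  edge (24,9)–(16,9): clear
  edge (16,9)–(14,0): clear
  midpoint (12,17) outside
  → clear
Obstacle 2 [(2,3) (11,2) (11,10) (5,9)]:
  edge (2,3)–(11,2): clear
  edge (11,2)–(11,10): clear
  edge (11,10)–(5,9): clear
  edge (5,9)–(2,3): clear
  midpoint (12,17) outside
  → clear
Obstacle 3 [(1,13) (8,18) (10,23) (9,24) (3,22)]:
  edge (1,13)–(8,18): clear
  edge (8,18)–(10,23): clear
  edge (10,23)–(9,24): clear
  edge (9,24)–(3,22): clear
  edge (3,22)–(1,13): clear
  midpoint (12,17) outside
  → clear

FREE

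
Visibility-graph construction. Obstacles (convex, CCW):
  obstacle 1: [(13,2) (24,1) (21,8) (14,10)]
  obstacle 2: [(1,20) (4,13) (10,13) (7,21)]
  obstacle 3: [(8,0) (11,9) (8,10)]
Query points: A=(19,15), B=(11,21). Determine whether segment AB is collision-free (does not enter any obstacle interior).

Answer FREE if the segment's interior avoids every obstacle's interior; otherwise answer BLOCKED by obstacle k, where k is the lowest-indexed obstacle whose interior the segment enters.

FREE

Obstacle 1 [(13,2) (24,1) (21,8) (14,10)]:
  edge (13,2)–(24,1): clear
  edge (24,1)–(21,8): clear
  edge (21,8)–(14,10): clear
  edge (14,10)–(13,2): clear
  midpoint (15,18) outside
  → clear
Obstacle 2 [(1,20) (4,13) (10,13) (7,21)]:
  edge (1,20)–(4,13): clear
  edge (4,13)–(10,13): clear
  edge (10,13)–(7,21): clear
  edge (7,21)–(1,20): clear
  midpoint (15,18) outside
  → clear
Obstacle 3 [(8,0) (11,9) (8,10)]:
  edge (8,0)–(11,9): clear
  edge (11,9)–(8,10): clear
  edge (8,10)–(8,0): clear
  midpoint (15,18) outside
  → clear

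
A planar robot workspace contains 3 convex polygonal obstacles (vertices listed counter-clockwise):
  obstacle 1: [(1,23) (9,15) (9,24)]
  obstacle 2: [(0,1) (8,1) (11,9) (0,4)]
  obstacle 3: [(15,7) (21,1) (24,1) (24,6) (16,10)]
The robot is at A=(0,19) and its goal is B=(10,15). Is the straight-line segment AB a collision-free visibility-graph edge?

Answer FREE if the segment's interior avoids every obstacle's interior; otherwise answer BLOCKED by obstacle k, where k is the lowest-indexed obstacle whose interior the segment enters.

BLOCKED by obstacle 1

Obstacle 1 [(1,23) (9,15) (9,24)]:
  edge (1,23)–(9,15): crosses AB
  edge (9,15)–(9,24): crosses AB
  edge (9,24)–(1,23): clear
  → BLOCKED
Obstacle 2 [(0,1) (8,1) (11,9) (0,4)]:
  edge (0,1)–(8,1): clear
  edge (8,1)–(11,9): clear
  edge (11,9)–(0,4): clear
  edge (0,4)–(0,1): clear
  midpoint (5,17) outside
  → clear
Obstacle 3 [(15,7) (21,1) (24,1) (24,6) (16,10)]:
  edge (15,7)–(21,1): clear
  edge (21,1)–(24,1): clear
  edge (24,1)–(24,6): clear
  edge (24,6)–(16,10): clear
  edge (16,10)–(15,7): clear
  midpoint (5,17) outside
  → clear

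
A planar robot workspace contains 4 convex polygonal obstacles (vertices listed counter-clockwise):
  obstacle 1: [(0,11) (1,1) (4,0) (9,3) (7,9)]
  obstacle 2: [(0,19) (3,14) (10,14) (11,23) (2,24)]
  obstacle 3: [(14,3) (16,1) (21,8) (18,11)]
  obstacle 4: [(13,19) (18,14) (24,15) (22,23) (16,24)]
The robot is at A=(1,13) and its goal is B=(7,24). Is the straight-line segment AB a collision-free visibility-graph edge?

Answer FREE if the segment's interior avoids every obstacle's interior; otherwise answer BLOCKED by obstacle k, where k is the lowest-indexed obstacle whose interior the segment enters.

Obstacle 1 [(0,11) (1,1) (4,0) (9,3) (7,9)]:
  edge (0,11)–(1,1): clear
  edge (1,1)–(4,0): clear
  edge (4,0)–(9,3): clear
  edge (9,3)–(7,9): clear
  edge (7,9)–(0,11): clear
  midpoint (4,37/2) outside
  → clear
Obstacle 2 [(0,19) (3,14) (10,14) (11,23) (2,24)]:
  edge (0,19)–(3,14): crosses AB
  edge (3,14)–(10,14): clear
  edge (10,14)–(11,23): clear
  edge (11,23)–(2,24): crosses AB
  edge (2,24)–(0,19): clear
  → BLOCKED
Obstacle 3 [(14,3) (16,1) (21,8) (18,11)]:
  edge (14,3)–(16,1): clear
  edge (16,1)–(21,8): clear
  edge (21,8)–(18,11): clear
  edge (18,11)–(14,3): clear
  midpoint (4,37/2) outside
  → clear
Obstacle 4 [(13,19) (18,14) (24,15) (22,23) (16,24)]:
  edge (13,19)–(18,14): clear
  edge (18,14)–(24,15): clear
  edge (24,15)–(22,23): clear
  edge (22,23)–(16,24): clear
  edge (16,24)–(13,19): clear
  midpoint (4,37/2) outside
  → clear

BLOCKED by obstacle 2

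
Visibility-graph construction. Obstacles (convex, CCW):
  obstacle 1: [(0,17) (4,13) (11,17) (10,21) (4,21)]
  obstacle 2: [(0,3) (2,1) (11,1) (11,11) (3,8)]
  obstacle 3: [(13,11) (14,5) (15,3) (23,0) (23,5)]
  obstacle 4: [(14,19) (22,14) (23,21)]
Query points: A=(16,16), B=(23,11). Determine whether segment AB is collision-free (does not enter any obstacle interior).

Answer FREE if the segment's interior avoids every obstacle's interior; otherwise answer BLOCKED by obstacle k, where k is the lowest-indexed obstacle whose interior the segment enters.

Obstacle 1 [(0,17) (4,13) (11,17) (10,21) (4,21)]:
  edge (0,17)–(4,13): clear
  edge (4,13)–(11,17): clear
  edge (11,17)–(10,21): clear
  edge (10,21)–(4,21): clear
  edge (4,21)–(0,17): clear
  midpoint (39/2,27/2) outside
  → clear
Obstacle 2 [(0,3) (2,1) (11,1) (11,11) (3,8)]:
  edge (0,3)–(2,1): clear
  edge (2,1)–(11,1): clear
  edge (11,1)–(11,11): clear
  edge (11,11)–(3,8): clear
  edge (3,8)–(0,3): clear
  midpoint (39/2,27/2) outside
  → clear
Obstacle 3 [(13,11) (14,5) (15,3) (23,0) (23,5)]:
  edge (13,11)–(14,5): clear
  edge (14,5)–(15,3): clear
  edge (15,3)–(23,0): clear
  edge (23,0)–(23,5): clear
  edge (23,5)–(13,11): clear
  midpoint (39/2,27/2) outside
  → clear
Obstacle 4 [(14,19) (22,14) (23,21)]:
  edge (14,19)–(22,14): clear
  edge (22,14)–(23,21): clear
  edge (23,21)–(14,19): clear
  midpoint (39/2,27/2) outside
  → clear

FREE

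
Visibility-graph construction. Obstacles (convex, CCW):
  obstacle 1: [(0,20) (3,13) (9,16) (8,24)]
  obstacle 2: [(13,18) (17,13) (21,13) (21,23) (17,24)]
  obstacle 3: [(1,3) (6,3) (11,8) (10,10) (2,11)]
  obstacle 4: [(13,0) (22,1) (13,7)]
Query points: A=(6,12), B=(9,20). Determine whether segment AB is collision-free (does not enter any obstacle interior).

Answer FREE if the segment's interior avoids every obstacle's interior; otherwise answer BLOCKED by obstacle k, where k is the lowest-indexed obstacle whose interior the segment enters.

Obstacle 1 [(0,20) (3,13) (9,16) (8,24)]:
  edge (0,20)–(3,13): clear
  edge (3,13)–(9,16): crosses AB
  edge (9,16)–(8,24): crosses AB
  edge (8,24)–(0,20): clear
  → BLOCKED
Obstacle 2 [(13,18) (17,13) (21,13) (21,23) (17,24)]:
  edge (13,18)–(17,13): clear
  edge (17,13)–(21,13): clear
  edge (21,13)–(21,23): clear
  edge (21,23)–(17,24): clear
  edge (17,24)–(13,18): clear
  midpoint (15/2,16) outside
  → clear
Obstacle 3 [(1,3) (6,3) (11,8) (10,10) (2,11)]:
  edge (1,3)–(6,3): clear
  edge (6,3)–(11,8): clear
  edge (11,8)–(10,10): clear
  edge (10,10)–(2,11): clear
  edge (2,11)–(1,3): clear
  midpoint (15/2,16) outside
  → clear
Obstacle 4 [(13,0) (22,1) (13,7)]:
  edge (13,0)–(22,1): clear
  edge (22,1)–(13,7): clear
  edge (13,7)–(13,0): clear
  midpoint (15/2,16) outside
  → clear

BLOCKED by obstacle 1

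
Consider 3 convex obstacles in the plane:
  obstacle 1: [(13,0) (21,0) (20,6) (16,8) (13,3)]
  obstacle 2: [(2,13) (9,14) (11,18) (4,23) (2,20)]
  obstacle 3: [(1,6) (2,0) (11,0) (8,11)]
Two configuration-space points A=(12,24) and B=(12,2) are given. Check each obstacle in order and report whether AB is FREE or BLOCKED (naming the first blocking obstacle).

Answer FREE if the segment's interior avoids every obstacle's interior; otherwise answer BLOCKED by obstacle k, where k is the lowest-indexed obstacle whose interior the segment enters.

Obstacle 1 [(13,0) (21,0) (20,6) (16,8) (13,3)]:
  edge (13,0)–(21,0): clear
  edge (21,0)–(20,6): clear
  edge (20,6)–(16,8): clear
  edge (16,8)–(13,3): clear
  edge (13,3)–(13,0): clear
  midpoint (12,13) outside
  → clear
Obstacle 2 [(2,13) (9,14) (11,18) (4,23) (2,20)]:
  edge (2,13)–(9,14): clear
  edge (9,14)–(11,18): clear
  edge (11,18)–(4,23): clear
  edge (4,23)–(2,20): clear
  edge (2,20)–(2,13): clear
  midpoint (12,13) outside
  → clear
Obstacle 3 [(1,6) (2,0) (11,0) (8,11)]:
  edge (1,6)–(2,0): clear
  edge (2,0)–(11,0): clear
  edge (11,0)–(8,11): clear
  edge (8,11)–(1,6): clear
  midpoint (12,13) outside
  → clear

FREE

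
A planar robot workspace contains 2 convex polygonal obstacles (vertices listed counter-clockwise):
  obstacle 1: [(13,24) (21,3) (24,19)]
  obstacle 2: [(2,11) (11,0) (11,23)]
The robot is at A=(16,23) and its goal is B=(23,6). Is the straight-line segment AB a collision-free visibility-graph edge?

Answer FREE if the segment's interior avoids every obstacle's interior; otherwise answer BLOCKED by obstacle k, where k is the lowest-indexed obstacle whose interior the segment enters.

Obstacle 1 [(13,24) (21,3) (24,19)]:
  edge (13,24)–(21,3): clear
  edge (21,3)–(24,19): crosses AB
  edge (24,19)–(13,24): crosses AB
  → BLOCKED
Obstacle 2 [(2,11) (11,0) (11,23)]:
  edge (2,11)–(11,0): clear
  edge (11,0)–(11,23): clear
  edge (11,23)–(2,11): clear
  midpoint (39/2,29/2) outside
  → clear

BLOCKED by obstacle 1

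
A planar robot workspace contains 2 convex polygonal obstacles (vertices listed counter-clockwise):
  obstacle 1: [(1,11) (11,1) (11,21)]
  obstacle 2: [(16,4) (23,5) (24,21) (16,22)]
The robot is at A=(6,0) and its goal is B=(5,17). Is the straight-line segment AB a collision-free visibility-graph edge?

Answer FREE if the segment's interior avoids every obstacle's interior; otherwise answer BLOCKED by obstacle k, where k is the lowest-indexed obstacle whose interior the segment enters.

BLOCKED by obstacle 1

Obstacle 1 [(1,11) (11,1) (11,21)]:
  edge (1,11)–(11,1): crosses AB
  edge (11,1)–(11,21): clear
  edge (11,21)–(1,11): crosses AB
  → BLOCKED
Obstacle 2 [(16,4) (23,5) (24,21) (16,22)]:
  edge (16,4)–(23,5): clear
  edge (23,5)–(24,21): clear
  edge (24,21)–(16,22): clear
  edge (16,22)–(16,4): clear
  midpoint (11/2,17/2) outside
  → clear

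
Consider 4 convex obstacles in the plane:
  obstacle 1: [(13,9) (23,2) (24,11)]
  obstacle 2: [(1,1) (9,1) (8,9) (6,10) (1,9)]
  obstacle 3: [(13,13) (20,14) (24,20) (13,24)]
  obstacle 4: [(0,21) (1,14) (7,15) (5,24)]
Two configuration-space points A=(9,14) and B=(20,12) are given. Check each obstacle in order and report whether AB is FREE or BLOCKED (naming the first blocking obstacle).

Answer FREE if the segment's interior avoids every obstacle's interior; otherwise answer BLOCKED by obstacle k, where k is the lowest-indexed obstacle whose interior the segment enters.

BLOCKED by obstacle 3

Obstacle 1 [(13,9) (23,2) (24,11)]:
  edge (13,9)–(23,2): clear
  edge (23,2)–(24,11): clear
  edge (24,11)–(13,9): clear
  midpoint (29/2,13) outside
  → clear
Obstacle 2 [(1,1) (9,1) (8,9) (6,10) (1,9)]:
  edge (1,1)–(9,1): clear
  edge (9,1)–(8,9): clear
  edge (8,9)–(6,10): clear
  edge (6,10)–(1,9): clear
  edge (1,9)–(1,1): clear
  midpoint (29/2,13) outside
  → clear
Obstacle 3 [(13,13) (20,14) (24,20) (13,24)]:
  edge (13,13)–(20,14): crosses AB
  edge (20,14)–(24,20): clear
  edge (24,20)–(13,24): clear
  edge (13,24)–(13,13): crosses AB
  → BLOCKED
Obstacle 4 [(0,21) (1,14) (7,15) (5,24)]:
  edge (0,21)–(1,14): clear
  edge (1,14)–(7,15): clear
  edge (7,15)–(5,24): clear
  edge (5,24)–(0,21): clear
  midpoint (29/2,13) outside
  → clear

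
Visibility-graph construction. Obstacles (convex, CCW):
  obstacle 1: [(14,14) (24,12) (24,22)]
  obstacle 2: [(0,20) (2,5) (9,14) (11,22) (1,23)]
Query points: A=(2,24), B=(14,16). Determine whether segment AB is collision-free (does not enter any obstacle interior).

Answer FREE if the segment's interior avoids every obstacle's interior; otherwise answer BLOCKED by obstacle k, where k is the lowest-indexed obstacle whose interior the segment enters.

BLOCKED by obstacle 2

Obstacle 1 [(14,14) (24,12) (24,22)]:
  edge (14,14)–(24,12): clear
  edge (24,12)–(24,22): clear
  edge (24,22)–(14,14): clear
  midpoint (8,20) outside
  → clear
Obstacle 2 [(0,20) (2,5) (9,14) (11,22) (1,23)]:
  edge (0,20)–(2,5): clear
  edge (2,5)–(9,14): clear
  edge (9,14)–(11,22): crosses AB
  edge (11,22)–(1,23): crosses AB
  edge (1,23)–(0,20): clear
  → BLOCKED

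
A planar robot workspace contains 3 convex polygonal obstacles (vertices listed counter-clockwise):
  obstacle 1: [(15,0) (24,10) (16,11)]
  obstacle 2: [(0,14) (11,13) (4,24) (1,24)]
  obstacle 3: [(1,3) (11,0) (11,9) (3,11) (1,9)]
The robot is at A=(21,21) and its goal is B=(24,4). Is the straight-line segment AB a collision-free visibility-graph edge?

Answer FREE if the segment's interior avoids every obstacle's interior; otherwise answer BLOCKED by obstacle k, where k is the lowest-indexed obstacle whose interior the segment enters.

BLOCKED by obstacle 1

Obstacle 1 [(15,0) (24,10) (16,11)]:
  edge (15,0)–(24,10): crosses AB
  edge (24,10)–(16,11): crosses AB
  edge (16,11)–(15,0): clear
  → BLOCKED
Obstacle 2 [(0,14) (11,13) (4,24) (1,24)]:
  edge (0,14)–(11,13): clear
  edge (11,13)–(4,24): clear
  edge (4,24)–(1,24): clear
  edge (1,24)–(0,14): clear
  midpoint (45/2,25/2) outside
  → clear
Obstacle 3 [(1,3) (11,0) (11,9) (3,11) (1,9)]:
  edge (1,3)–(11,0): clear
  edge (11,0)–(11,9): clear
  edge (11,9)–(3,11): clear
  edge (3,11)–(1,9): clear
  edge (1,9)–(1,3): clear
  midpoint (45/2,25/2) outside
  → clear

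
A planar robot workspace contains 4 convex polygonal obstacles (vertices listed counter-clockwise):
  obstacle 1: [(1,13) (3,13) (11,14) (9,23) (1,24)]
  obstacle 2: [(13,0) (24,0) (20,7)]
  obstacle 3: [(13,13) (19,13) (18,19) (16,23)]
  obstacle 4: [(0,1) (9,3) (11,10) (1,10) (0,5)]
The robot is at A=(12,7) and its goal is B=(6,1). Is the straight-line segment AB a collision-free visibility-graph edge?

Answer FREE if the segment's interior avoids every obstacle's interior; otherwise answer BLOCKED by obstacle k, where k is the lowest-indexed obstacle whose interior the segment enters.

Obstacle 1 [(1,13) (3,13) (11,14) (9,23) (1,24)]:
  edge (1,13)–(3,13): clear
  edge (3,13)–(11,14): clear
  edge (11,14)–(9,23): clear
  edge (9,23)–(1,24): clear
  edge (1,24)–(1,13): clear
  midpoint (9,4) outside
  → clear
Obstacle 2 [(13,0) (24,0) (20,7)]:
  edge (13,0)–(24,0): clear
  edge (24,0)–(20,7): clear
  edge (20,7)–(13,0): clear
  midpoint (9,4) outside
  → clear
Obstacle 3 [(13,13) (19,13) (18,19) (16,23)]:
  edge (13,13)–(19,13): clear
  edge (19,13)–(18,19): clear
  edge (18,19)–(16,23): clear
  edge (16,23)–(13,13): clear
  midpoint (9,4) outside
  → clear
Obstacle 4 [(0,1) (9,3) (11,10) (1,10) (0,5)]:
  edge (0,1)–(9,3): crosses AB
  edge (9,3)–(11,10): crosses AB
  edge (11,10)–(1,10): clear
  edge (1,10)–(0,5): clear
  edge (0,5)–(0,1): clear
  → BLOCKED

BLOCKED by obstacle 4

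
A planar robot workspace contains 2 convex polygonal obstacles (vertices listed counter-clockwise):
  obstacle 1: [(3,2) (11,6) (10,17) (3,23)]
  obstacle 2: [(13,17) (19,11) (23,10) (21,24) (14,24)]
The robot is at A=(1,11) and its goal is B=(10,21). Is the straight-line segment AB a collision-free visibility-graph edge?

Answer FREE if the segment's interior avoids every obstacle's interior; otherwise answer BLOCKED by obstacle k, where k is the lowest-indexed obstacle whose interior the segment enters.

Obstacle 1 [(3,2) (11,6) (10,17) (3,23)]:
  edge (3,2)–(11,6): clear
  edge (11,6)–(10,17): clear
  edge (10,17)–(3,23): crosses AB
  edge (3,23)–(3,2): crosses AB
  → BLOCKED
Obstacle 2 [(13,17) (19,11) (23,10) (21,24) (14,24)]:
  edge (13,17)–(19,11): clear
  edge (19,11)–(23,10): clear
  edge (23,10)–(21,24): clear
  edge (21,24)–(14,24): clear
  edge (14,24)–(13,17): clear
  midpoint (11/2,16) outside
  → clear

BLOCKED by obstacle 1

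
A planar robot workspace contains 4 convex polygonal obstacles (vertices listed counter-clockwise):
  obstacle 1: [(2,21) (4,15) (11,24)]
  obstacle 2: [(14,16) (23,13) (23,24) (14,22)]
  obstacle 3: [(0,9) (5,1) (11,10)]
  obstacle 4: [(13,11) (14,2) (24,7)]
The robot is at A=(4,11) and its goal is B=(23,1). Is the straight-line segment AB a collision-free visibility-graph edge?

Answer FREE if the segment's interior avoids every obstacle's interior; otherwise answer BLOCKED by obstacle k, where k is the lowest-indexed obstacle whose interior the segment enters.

BLOCKED by obstacle 3

Obstacle 1 [(2,21) (4,15) (11,24)]:
  edge (2,21)–(4,15): clear
  edge (4,15)–(11,24): clear
  edge (11,24)–(2,21): clear
  midpoint (27/2,6) outside
  → clear
Obstacle 2 [(14,16) (23,13) (23,24) (14,22)]:
  edge (14,16)–(23,13): clear
  edge (23,13)–(23,24): clear
  edge (23,24)–(14,22): clear
  edge (14,22)–(14,16): clear
  midpoint (27/2,6) outside
  → clear
Obstacle 3 [(0,9) (5,1) (11,10)]:
  edge (0,9)–(5,1): clear
  edge (5,1)–(11,10): crosses AB
  edge (11,10)–(0,9): crosses AB
  → BLOCKED
Obstacle 4 [(13,11) (14,2) (24,7)]:
  edge (13,11)–(14,2): crosses AB
  edge (14,2)–(24,7): crosses AB
  edge (24,7)–(13,11): clear
  → BLOCKED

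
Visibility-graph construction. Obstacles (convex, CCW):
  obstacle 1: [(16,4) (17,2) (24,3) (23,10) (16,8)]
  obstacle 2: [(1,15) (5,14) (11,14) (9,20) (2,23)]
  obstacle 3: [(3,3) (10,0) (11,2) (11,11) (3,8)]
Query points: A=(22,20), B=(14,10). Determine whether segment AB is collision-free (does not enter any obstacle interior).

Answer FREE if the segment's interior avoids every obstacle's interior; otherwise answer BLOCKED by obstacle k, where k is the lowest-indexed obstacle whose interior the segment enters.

FREE

Obstacle 1 [(16,4) (17,2) (24,3) (23,10) (16,8)]:
  edge (16,4)–(17,2): clear
  edge (17,2)–(24,3): clear
  edge (24,3)–(23,10): clear
  edge (23,10)–(16,8): clear
  edge (16,8)–(16,4): clear
  midpoint (18,15) outside
  → clear
Obstacle 2 [(1,15) (5,14) (11,14) (9,20) (2,23)]:
  edge (1,15)–(5,14): clear
  edge (5,14)–(11,14): clear
  edge (11,14)–(9,20): clear
  edge (9,20)–(2,23): clear
  edge (2,23)–(1,15): clear
  midpoint (18,15) outside
  → clear
Obstacle 3 [(3,3) (10,0) (11,2) (11,11) (3,8)]:
  edge (3,3)–(10,0): clear
  edge (10,0)–(11,2): clear
  edge (11,2)–(11,11): clear
  edge (11,11)–(3,8): clear
  edge (3,8)–(3,3): clear
  midpoint (18,15) outside
  → clear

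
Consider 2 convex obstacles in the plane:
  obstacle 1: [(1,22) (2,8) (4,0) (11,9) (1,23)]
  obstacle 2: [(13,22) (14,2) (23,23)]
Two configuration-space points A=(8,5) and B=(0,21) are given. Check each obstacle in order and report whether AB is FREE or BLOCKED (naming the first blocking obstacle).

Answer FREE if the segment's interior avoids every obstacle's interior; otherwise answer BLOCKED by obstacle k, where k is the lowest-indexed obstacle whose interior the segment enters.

BLOCKED by obstacle 1

Obstacle 1 [(1,22) (2,8) (4,0) (11,9) (1,23)]:
  edge (1,22)–(2,8): crosses AB
  edge (2,8)–(4,0): clear
  edge (4,0)–(11,9): crosses AB
  edge (11,9)–(1,23): clear
  edge (1,23)–(1,22): clear
  → BLOCKED
Obstacle 2 [(13,22) (14,2) (23,23)]:
  edge (13,22)–(14,2): clear
  edge (14,2)–(23,23): clear
  edge (23,23)–(13,22): clear
  midpoint (4,13) outside
  → clear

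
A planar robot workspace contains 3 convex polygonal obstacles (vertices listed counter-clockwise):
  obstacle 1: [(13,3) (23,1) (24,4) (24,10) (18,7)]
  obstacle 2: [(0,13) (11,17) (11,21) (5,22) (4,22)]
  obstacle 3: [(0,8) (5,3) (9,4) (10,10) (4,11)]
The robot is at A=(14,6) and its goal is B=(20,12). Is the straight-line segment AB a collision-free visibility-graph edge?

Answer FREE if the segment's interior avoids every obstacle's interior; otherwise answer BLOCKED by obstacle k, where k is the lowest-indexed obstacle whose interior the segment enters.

Obstacle 1 [(13,3) (23,1) (24,4) (24,10) (18,7)]:
  edge (13,3)–(23,1): clear
  edge (23,1)–(24,4): clear
  edge (24,4)–(24,10): clear
  edge (24,10)–(18,7): clear
  edge (18,7)–(13,3): clear
  midpoint (17,9) outside
  → clear
Obstacle 2 [(0,13) (11,17) (11,21) (5,22) (4,22)]:
  edge (0,13)–(11,17): clear
  edge (11,17)–(11,21): clear
  edge (11,21)–(5,22): clear
  edge (5,22)–(4,22): clear
  edge (4,22)–(0,13): clear
  midpoint (17,9) outside
  → clear
Obstacle 3 [(0,8) (5,3) (9,4) (10,10) (4,11)]:
  edge (0,8)–(5,3): clear
  edge (5,3)–(9,4): clear
  edge (9,4)–(10,10): clear
  edge (10,10)–(4,11): clear
  edge (4,11)–(0,8): clear
  midpoint (17,9) outside
  → clear

FREE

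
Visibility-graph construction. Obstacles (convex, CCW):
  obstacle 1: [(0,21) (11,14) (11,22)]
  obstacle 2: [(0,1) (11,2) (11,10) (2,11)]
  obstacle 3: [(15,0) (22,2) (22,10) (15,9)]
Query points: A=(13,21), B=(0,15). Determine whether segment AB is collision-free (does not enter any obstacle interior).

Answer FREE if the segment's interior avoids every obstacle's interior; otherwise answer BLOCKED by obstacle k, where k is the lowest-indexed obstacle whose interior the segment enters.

BLOCKED by obstacle 1

Obstacle 1 [(0,21) (11,14) (11,22)]:
  edge (0,21)–(11,14): crosses AB
  edge (11,14)–(11,22): crosses AB
  edge (11,22)–(0,21): clear
  → BLOCKED
Obstacle 2 [(0,1) (11,2) (11,10) (2,11)]:
  edge (0,1)–(11,2): clear
  edge (11,2)–(11,10): clear
  edge (11,10)–(2,11): clear
  edge (2,11)–(0,1): clear
  midpoint (13/2,18) outside
  → clear
Obstacle 3 [(15,0) (22,2) (22,10) (15,9)]:
  edge (15,0)–(22,2): clear
  edge (22,2)–(22,10): clear
  edge (22,10)–(15,9): clear
  edge (15,9)–(15,0): clear
  midpoint (13/2,18) outside
  → clear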